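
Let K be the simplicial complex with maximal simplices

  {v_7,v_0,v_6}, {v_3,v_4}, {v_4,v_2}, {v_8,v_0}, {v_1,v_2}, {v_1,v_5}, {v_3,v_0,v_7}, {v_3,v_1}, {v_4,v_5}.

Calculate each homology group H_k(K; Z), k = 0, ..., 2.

We work with the vertex ordering v_0 < v_1 < v_2 < v_3 < v_4 < v_5 < v_6 < v_7 < v_8. The simplices of K, each written with vertices in increasing order, are:

  0-simplices (9): [v_0], [v_1], [v_2], [v_3], [v_4], [v_5], [v_6], [v_7], [v_8]
  1-simplices (12): [v_0,v_3], [v_0,v_6], [v_0,v_7], [v_0,v_8], [v_1,v_2], [v_1,v_3], [v_1,v_5], [v_2,v_4], [v_3,v_4], [v_3,v_7], [v_4,v_5], [v_6,v_7]
  2-simplices (2): [v_0,v_3,v_7], [v_0,v_6,v_7]

so the chain groups are C_0 ≅ Z^9, C_1 ≅ Z^12, C_2 ≅ Z^2.

The boundary map ∂_1: C_1 → C_0 maps an edge to its endpoints' difference, ∂[p,q] = q − p. For instance
  ∂[v_6,v_7] = [v_7] − [v_6].
The resulting 9×12 matrix has rank 8, and its Smith normal form has invariant factors (1,1,1,1,1,1,1,1).

∂_2: C_2 → C_1 acts by ∂[p,q,r] = [q,r] − [p,r] + [p,q]. For instance
  ∂[v_0,v_3,v_7] = [v_3,v_7] − [v_0,v_7] + [v_0,v_3],
  ∂[v_0,v_6,v_7] = [v_6,v_7] − [v_0,v_7] + [v_0,v_6].
The 12×2 boundary matrix has rank 2 and Smith normal form diag(1,1).

Now H_k = ker ∂_k / im ∂_{k+1}, so:

  H_0: rank C_0 − rank ∂_1 = 9 − 8 = 1, and the invariant factors of ∂_1 are all 1, so H_0 = Z.
  H_1: rank ker ∂_1 − rank ∂_2 = (12 − 8) − 2 = 2, and the invariant factors of ∂_2 are all 1, so H_1 = Z^2.
  H_2: rank ker ∂_2 − rank ∂_3 = (2 − 2) − 0 = 0, and there is no ∂_3, so H_2 = 0.

As a check, the Euler characteristic is 9 − 12 + 2 = -1, which agrees with 1 − 2 + 0 = -1.

H_0 ≅ Z,  H_1 ≅ Z^2,  H_2 = 0.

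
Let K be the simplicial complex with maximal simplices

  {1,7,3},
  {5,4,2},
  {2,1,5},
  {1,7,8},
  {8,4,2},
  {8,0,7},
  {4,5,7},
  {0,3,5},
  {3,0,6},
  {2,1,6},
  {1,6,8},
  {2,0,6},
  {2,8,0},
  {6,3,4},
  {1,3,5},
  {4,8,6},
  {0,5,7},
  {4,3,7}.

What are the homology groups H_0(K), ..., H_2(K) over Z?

H_0 = Z,  H_1 = Z ⊕ Z/2Z,  H_2 = 0.

K has 9 vertices, 27 edges, 18 triangles.
rank ∂_0 = 0, rank ∂_1 = 8 ⇒ b_0 = 9 − 0 − 8 = 1; all invariant factors of ∂_1 are 1 so no torsion. So H_0 ≅ Z.
rank ∂_1 = 8, rank ∂_2 = 18 ⇒ b_1 = 27 − 8 − 18 = 1; ∂_2 has invariant factor(s) [2] giving torsion. So H_1 ≅ Z ⊕ Z/2Z.
rank ∂_2 = 18, rank ∂_3 = 0 ⇒ b_2 = 18 − 18 − 0 = 0. So H_2 ≅ 0.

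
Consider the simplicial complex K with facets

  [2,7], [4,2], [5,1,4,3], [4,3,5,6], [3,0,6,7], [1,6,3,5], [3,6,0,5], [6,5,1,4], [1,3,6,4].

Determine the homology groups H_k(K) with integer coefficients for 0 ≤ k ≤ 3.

H_0 = Z,  H_1 = Z,  H_2 = 0,  H_3 = Z.

Take the total order 0 < 1 < 2 < 3 < 4 < 5 < 6 < 7 on the vertex set. Then K (dimension 3) consists of the simplices:

  0-simplices (8): [0], [1], [2], [3], [4], [5], [6], [7]
  1-simplices (18): [0,3], [0,5], [0,6], [0,7], [1,3], [1,4], [1,5], [1,6], [2,4], [2,7], [3,4], [3,5], [3,6], [3,7], [4,5], [4,6], [5,6], [6,7]
  2-simplices (16): [0,3,5], [0,3,6], [0,3,7], [0,5,6], [0,6,7], [1,3,4], [1,3,5], [1,3,6], [1,4,5], [1,4,6], [1,5,6], [3,4,5], [3,4,6], [3,5,6], [3,6,7], [4,5,6]
  3-simplices (7): [0,3,5,6], [0,3,6,7], [1,3,4,5], [1,3,4,6], [1,3,5,6], [1,4,5,6], [3,4,5,6]

Hence C_0 ≅ Z^8, C_1 ≅ Z^18, C_2 ≅ Z^16, C_3 ≅ Z^7.

The boundary map ∂_1: C_1 → C_0 is given by ∂[p,q] = [q] − [p].
The resulting 8×18 matrix has rank 7, and its Smith normal form has invariant factors (1,1,1,1,1,1,1).

Boundary ∂_2: C_2 → C_1 acts by ∂[p,q,r] = [q,r] − [p,r] + [p,q]. For instance
  ∂[3,6,7] = [6,7] − [3,7] + [3,6],
  ∂[3,4,6] = [4,6] − [3,6] + [3,4].
The resulting 18×16 matrix has rank 10, and its Smith normal form has invariant factors (1,1,1,1,1,1,1,1,1,1).

The boundary map ∂_3: C_3 → C_2 sends each 3-simplex σ to the alternating sum Σ_i (−1)^i (σ with its i-th vertex removed). For instance
  ∂[3,4,5,6] = [4,5,6] − [3,5,6] + [3,4,6] − [3,4,5],
  ∂[1,4,5,6] = [4,5,6] − [1,5,6] + [1,4,6] − [1,4,5].
The resulting 16×7 matrix has rank 6, and its Smith normal form has invariant factors (1,1,1,1,1,1).

Reading off H_k = ker ∂_k / im ∂_{k+1}:

  H_0: rank C_0 − rank ∂_1 = 8 − 7 = 1, and the invariant factors of ∂_1 are all 1, so H_0 ≅ Z.
  H_1: rank ker ∂_1 − rank ∂_2 = (18 − 7) − 10 = 1, and the invariant factors of ∂_2 are all 1, so H_1 ≅ Z.
  H_2: rank ker ∂_2 − rank ∂_3 = (16 − 10) − 6 = 0, and the invariant factors of ∂_3 are all 1, so H_2 ≅ 0.
  H_3: rank ker ∂_3 − rank ∂_4 = (7 − 6) − 0 = 1, and there is no ∂_4, so H_3 ≅ Z.

As a check, the Euler characteristic is 8 − 18 + 16 − 7 = -1, which agrees with 1 − 1 + 0 − 1 = -1.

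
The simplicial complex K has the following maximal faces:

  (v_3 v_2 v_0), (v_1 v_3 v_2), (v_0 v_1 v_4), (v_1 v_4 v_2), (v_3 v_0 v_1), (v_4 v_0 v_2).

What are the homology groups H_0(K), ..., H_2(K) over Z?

H_0 ≅ Z,  H_1 = 0,  H_2 ≅ Z.

Take the total order v_0 < v_1 < v_2 < v_3 < v_4 on the vertex set. Then K (dimension 2) consists of the simplices:

  0-simplices (5): [v_0], [v_1], [v_2], [v_3], [v_4]
  1-simplices (9): [v_0,v_1], [v_0,v_2], [v_0,v_3], [v_0,v_4], [v_1,v_2], [v_1,v_3], [v_1,v_4], [v_2,v_3], [v_2,v_4]
  2-simplices (6): [v_0,v_1,v_3], [v_0,v_1,v_4], [v_0,v_2,v_3], [v_0,v_2,v_4], [v_1,v_2,v_3], [v_1,v_2,v_4]

so the chain groups are C_0 ≅ Z^5, C_1 ≅ Z^9, C_2 ≅ Z^6.

∂_1: C_1 → C_0 maps an edge to its endpoints' difference, ∂[p,q] = q − p. For instance
  ∂[v_1,v_2] = [v_2] − [v_1].
The 5×9 boundary matrix has rank 4 and Smith normal form diag(1,1,1,1).

Boundary ∂_2: C_2 → C_1 maps a triangle to the signed sum of its edges. For instance
  ∂[v_1,v_2,v_3] = [v_2,v_3] − [v_1,v_3] + [v_1,v_2],
  ∂[v_0,v_1,v_4] = [v_1,v_4] − [v_0,v_4] + [v_0,v_1].
The resulting 9×6 matrix has rank 5, and its Smith normal form has invariant factors (1,1,1,1,1).

Reading off H_k = ker ∂_k / im ∂_{k+1}:

  H_0: rank C_0 − rank ∂_1 = 5 − 4 = 1, and the invariant factors of ∂_1 are all 1, so H_0 = Z.
  H_1: rank ker ∂_1 − rank ∂_2 = (9 − 4) − 5 = 0, and the invariant factors of ∂_2 are all 1, so H_1 = 0.
  H_2: rank ker ∂_2 − rank ∂_3 = (6 − 5) − 0 = 1, and there is no ∂_3, so H_2 = Z.

As a check, the Euler characteristic is 5 − 9 + 6 = 2, which agrees with 1 − 0 + 1 = 2.
(K is a triangulation of the 2-sphere S^2.)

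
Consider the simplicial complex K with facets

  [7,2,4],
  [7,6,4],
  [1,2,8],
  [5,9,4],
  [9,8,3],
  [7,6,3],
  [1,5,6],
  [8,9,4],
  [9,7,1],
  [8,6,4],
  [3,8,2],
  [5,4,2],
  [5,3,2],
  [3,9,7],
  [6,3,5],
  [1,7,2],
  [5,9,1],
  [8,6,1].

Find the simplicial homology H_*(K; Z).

K has 9 vertices, 27 edges, 18 triangles.
rank ∂_0 = 0, rank ∂_1 = 8 ⇒ b_0 = 9 − 0 − 8 = 1; all invariant factors of ∂_1 are 1 so no torsion. So H_0 ≅ Z.
rank ∂_1 = 8, rank ∂_2 = 17 ⇒ b_1 = 27 − 8 − 17 = 2; all invariant factors of ∂_2 are 1 so no torsion. So H_1 ≅ Z^2.
rank ∂_2 = 17, rank ∂_3 = 0 ⇒ b_2 = 18 − 17 − 0 = 1. So H_2 ≅ Z.

H_0 = Z,  H_1 = Z^2,  H_2 = Z.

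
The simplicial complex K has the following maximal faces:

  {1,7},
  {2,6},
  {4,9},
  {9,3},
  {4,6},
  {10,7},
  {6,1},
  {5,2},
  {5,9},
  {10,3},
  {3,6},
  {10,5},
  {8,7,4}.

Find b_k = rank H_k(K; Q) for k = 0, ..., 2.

b_0 = 1, b_1 = 5, b_2 = 0.

Fix the vertex order 1 < 2 < 3 < 4 < 5 < 6 < 7 < 8 < 9 < 10 and write every simplex with vertices in increasing order. Then dim K = 2 and the simplices of K are:

  0-simplices (10): [1], [2], [3], [4], [5], [6], [7], [8], [9], [10]
  1-simplices (15): [1,6], [1,7], [2,5], [2,6], [3,6], [3,9], [3,10], [4,6], [4,7], [4,8], [4,9], [5,9], [5,10], [7,8], [7,10]
  2-simplices (1): [4,7,8]

Hence C_0 ≅ Z^10, C_1 ≅ Z^15, C_2 ≅ Z^1.

Boundary ∂_1: C_1 → C_0 sends each edge [p,q] (with p < q) to q − p. For instance
  ∂[2,6] = [6] − [2].
The 10×15 boundary matrix has rank 9 and Smith normal form diag(1,1,1,1,1,1,1,1,1).

Boundary ∂_2: C_2 → C_1 sends each 2-simplex [p,q,r] to [q,r] − [p,r] + [p,q]. For instance
  ∂[4,7,8] = [7,8] − [4,8] + [4,7].
The resulting 15×1 matrix has rank 1, and its Smith normal form has invariant factors (1).

Computing H_k = (kernel of ∂_k) / (image of ∂_{k+1}):

  H_0: rank C_0 − rank ∂_1 = 10 − 9 = 1, and the invariant factors of ∂_1 are all 1, so H_0 ≅ Z.
  H_1: rank ker ∂_1 − rank ∂_2 = (15 − 9) − 1 = 5, and the invariant factors of ∂_2 are all 1, so H_1 ≅ Z^5.
  H_2: rank ker ∂_2 − rank ∂_3 = (1 − 1) − 0 = 0, and there is no ∂_3, so H_2 ≅ 0.

Hence the Betti numbers are b_0 = 1, b_1 = 5, b_2 = 0.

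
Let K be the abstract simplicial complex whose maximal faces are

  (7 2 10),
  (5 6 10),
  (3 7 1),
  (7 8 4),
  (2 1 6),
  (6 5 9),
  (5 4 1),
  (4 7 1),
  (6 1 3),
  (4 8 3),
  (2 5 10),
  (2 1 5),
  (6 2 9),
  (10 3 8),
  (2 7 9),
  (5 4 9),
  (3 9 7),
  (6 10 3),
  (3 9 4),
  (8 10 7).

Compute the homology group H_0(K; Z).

We work with the vertex ordering 1 < 2 < 3 < 4 < 5 < 6 < 7 < 8 < 9 < 10. The simplices of K, each written with vertices in increasing order, are:

  0-simplices (10): [1], [2], [3], [4], [5], [6], [7], [8], [9], [10]
  1-simplices (30): (30 of them)
  2-simplices (20): (20 of them)

giving chain groups C_0 ≅ Z^10, C_1 ≅ Z^30, C_2 ≅ Z^20.

The boundary map ∂_1: C_1 → C_0 maps an edge to its endpoints' difference, ∂[p,q] = q − p. For instance
  ∂[4,9] = [9] − [4].
The 10×30 boundary matrix has rank 9 and Smith normal form diag(1,1,1,1,1,1,1,1,1).

Boundary ∂_2: C_2 → C_1 acts by ∂[p,q,r] = [q,r] − [p,r] + [p,q]. For instance
  ∂[1,3,7] = [3,7] − [1,7] + [1,3],
  ∂[2,7,9] = [7,9] − [2,9] + [2,7].
This gives a 30×20 integer matrix of rank 20; reducing to Smith normal form yields diagonal entries (1,1,1,1,1,1,1,1,1,1,1,1,1,1,1,1,1,1,1,2).

From H_k ≅ ker(∂_k) / im(∂_{k+1}) we obtain:

  H_0: rank C_0 − rank ∂_1 = 10 − 9 = 1, and the invariant factors of ∂_1 are all 1, so H_0 ≅ Z.

(K is a triangulation of the Klein bottle.)

H_0 ≅ Z.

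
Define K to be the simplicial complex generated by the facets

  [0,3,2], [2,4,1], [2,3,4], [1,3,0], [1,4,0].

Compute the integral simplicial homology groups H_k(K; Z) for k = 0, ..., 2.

K has 5 vertices, 10 edges, 5 triangles.
rank ∂_0 = 0, rank ∂_1 = 4 ⇒ b_0 = 5 − 0 − 4 = 1; all invariant factors of ∂_1 are 1 so no torsion. So H_0 = Z.
rank ∂_1 = 4, rank ∂_2 = 5 ⇒ b_1 = 10 − 4 − 5 = 1; all invariant factors of ∂_2 are 1 so no torsion. So H_1 = Z.
rank ∂_2 = 5, rank ∂_3 = 0 ⇒ b_2 = 5 − 5 − 0 = 0. So H_2 = 0.

H_0 = Z,  H_1 = Z,  H_2 = 0.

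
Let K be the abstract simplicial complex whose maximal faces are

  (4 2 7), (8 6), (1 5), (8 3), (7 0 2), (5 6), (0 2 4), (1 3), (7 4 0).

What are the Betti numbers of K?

We work with the vertex ordering 0 < 1 < 2 < 3 < 4 < 5 < 6 < 7 < 8. The simplices of K, each written with vertices in increasing order, are:

  0-simplices (9): [0], [1], [2], [3], [4], [5], [6], [7], [8]
  1-simplices (11): [0,2], [0,4], [0,7], [1,3], [1,5], [2,4], [2,7], [3,8], [4,7], [5,6], [6,8]
  2-simplices (4): [0,2,4], [0,2,7], [0,4,7], [2,4,7]

so the chain groups are C_0 ≅ Z^9, C_1 ≅ Z^11, C_2 ≅ Z^4.

Boundary ∂_1: C_1 → C_0 sends each edge [p,q] (with p < q) to q − p. For instance
  ∂[0,4] = [4] − [0].
This gives a 9×11 integer matrix of rank 7; reducing to Smith normal form yields diagonal entries (1,1,1,1,1,1,1).

∂_2: C_2 → C_1 sends each 2-simplex [p,q,r] to [q,r] − [p,r] + [p,q]. For instance
  ∂[0,2,4] = [2,4] − [0,4] + [0,2],
  ∂[0,2,7] = [2,7] − [0,7] + [0,2].
The 11×4 boundary matrix has rank 3 and Smith normal form diag(1,1,1).

From H_k ≅ ker(∂_k) / im(∂_{k+1}) we obtain:

  H_0: rank C_0 − rank ∂_1 = 9 − 7 = 2, and the invariant factors of ∂_1 are all 1, so H_0 = Z^2.
  H_1: rank ker ∂_1 − rank ∂_2 = (11 − 7) − 3 = 1, and the invariant factors of ∂_2 are all 1, so H_1 = Z.
  H_2: rank ker ∂_2 − rank ∂_3 = (4 − 3) − 0 = 1, and there is no ∂_3, so H_2 = Z.

Hence the Betti numbers are b_0 = 2, b_1 = 1, b_2 = 1.

b_0 = 2, b_1 = 1, b_2 = 1.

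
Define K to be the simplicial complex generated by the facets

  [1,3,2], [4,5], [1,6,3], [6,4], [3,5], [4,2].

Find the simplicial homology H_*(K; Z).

Take the total order 1 < 2 < 3 < 4 < 5 < 6 on the vertex set. Then K (dimension 2) consists of the simplices:

  0-simplices (6): [1], [2], [3], [4], [5], [6]
  1-simplices (9): [1,2], [1,3], [1,6], [2,3], [2,4], [3,5], [3,6], [4,5], [4,6]
  2-simplices (2): [1,2,3], [1,3,6]

Hence C_0 ≅ Z^6, C_1 ≅ Z^9, C_2 ≅ Z^2.

Boundary ∂_1: C_1 → C_0 sends each edge [p,q] (with p < q) to q − p.
The resulting 6×9 matrix has rank 5, and its Smith normal form has invariant factors (1,1,1,1,1).

The boundary map ∂_2: C_2 → C_1 acts by ∂[p,q,r] = [q,r] − [p,r] + [p,q]. For instance
  ∂[1,2,3] = [2,3] − [1,3] + [1,2],
  ∂[1,3,6] = [3,6] − [1,6] + [1,3].
The resulting 9×2 matrix has rank 2, and its Smith normal form has invariant factors (1,1).

From H_k ≅ ker(∂_k) / im(∂_{k+1}) we obtain:

  H_0: rank C_0 − rank ∂_1 = 6 − 5 = 1, and the invariant factors of ∂_1 are all 1, so H_0 = Z.
  H_1: rank ker ∂_1 − rank ∂_2 = (9 − 5) − 2 = 2, and the invariant factors of ∂_2 are all 1, so H_1 = Z^2.
  H_2: rank ker ∂_2 − rank ∂_3 = (2 − 2) − 0 = 0, and there is no ∂_3, so H_2 = 0.

As a check, the Euler characteristic is 6 − 9 + 2 = -1, which agrees with 1 − 2 + 0 = -1.

H_0 = Z,  H_1 = Z^2,  H_2 = 0.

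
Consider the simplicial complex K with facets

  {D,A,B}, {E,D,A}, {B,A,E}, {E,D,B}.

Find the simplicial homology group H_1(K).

Fix the vertex order A < B < D < E and write every simplex with vertices in increasing order. Then dim K = 2 and the simplices of K are:

  0-simplices (4): A, B, D, E
  1-simplices (6): AB, AD, AE, BD, BE, DE
  2-simplices (4): ABD, ABE, ADE, BDE

so the chain groups are C_0 ≅ Z^4, C_1 ≅ Z^6, C_2 ≅ Z^4.

The boundary map ∂_1: C_1 → C_0 maps an edge to its endpoints' difference, ∂[p,q] = q − p. For instance
  ∂BE = E − B.
The 4×6 boundary matrix has rank 3 and Smith normal form diag(1,1,1).

Boundary ∂_2: C_2 → C_1 acts by ∂[p,q,r] = [q,r] − [p,r] + [p,q]. For instance
  ∂ADE = DE − AE + AD,
  ∂ABD = BD − AD + AB.
The 6×4 boundary matrix has rank 3 and Smith normal form diag(1,1,1).

From H_k ≅ ker(∂_k) / im(∂_{k+1}) we obtain:

  H_1: rank ker ∂_1 − rank ∂_2 = (6 − 3) − 3 = 0, and the invariant factors of ∂_2 are all 1, so H_1 ≅ 0.

(K is a triangulation of the 2-sphere S^2.)

H_1 ≅ 0.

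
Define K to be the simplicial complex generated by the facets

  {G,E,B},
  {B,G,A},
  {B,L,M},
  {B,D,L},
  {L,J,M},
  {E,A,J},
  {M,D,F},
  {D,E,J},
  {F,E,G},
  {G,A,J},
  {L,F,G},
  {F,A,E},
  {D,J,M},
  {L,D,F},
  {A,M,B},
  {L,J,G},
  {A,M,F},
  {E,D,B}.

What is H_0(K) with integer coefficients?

We work with the vertex ordering A < B < D < E < F < G < J < L < M. The simplices of K, each written with vertices in increasing order, are:

  0-simplices (9): A, B, D, E, F, G, J, L, M
  1-simplices (27): AB, AE, AF, AG, AJ, AM, BD, BE, BG, BL, BM, DE, DF, DJ, DL, DM, EF, EG, EJ, FG, FL, FM, GJ, GL, JL, JM, LM
  2-simplices (18): ABG, ABM, AEF, AEJ, AFM, AGJ, BDE, BDL, BEG, BLM, DEJ, DFL, DFM, DJM, EFG, FGL, GJL, JLM

so the chain groups are C_0 ≅ Z^9, C_1 ≅ Z^27, C_2 ≅ Z^18.

∂_1: C_1 → C_0 is given by ∂[p,q] = [q] − [p]. For instance
  ∂DE = E − D.
This gives a 9×27 integer matrix of rank 8; reducing to Smith normal form yields diagonal entries (1,1,1,1,1,1,1,1).

The boundary map ∂_2: C_2 → C_1 sends each 2-simplex [p,q,r] to [q,r] − [p,r] + [p,q]. For instance
  ∂BLM = LM − BM + BL,
  ∂DEJ = EJ − DJ + DE.
As a 27×18 matrix over Z this has rank 18, with invariant factors (1,1,1,1,1,1,1,1,1,1,1,1,1,1,1,1,1,2).

Reading off H_k = ker ∂_k / im ∂_{k+1}:

  H_0: rank C_0 − rank ∂_1 = 9 − 8 = 1, and the invariant factors of ∂_1 are all 1, so H_0 ≅ Z.

H_0 = Z.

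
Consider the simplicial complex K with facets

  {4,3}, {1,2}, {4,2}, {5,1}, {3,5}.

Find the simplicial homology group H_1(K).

H_1 = Z.

Fix the vertex order 1 < 2 < 3 < 4 < 5 and write every simplex with vertices in increasing order. Then dim K = 1 and the simplices of K are:

  0-simplices (5): [1], [2], [3], [4], [5]
  1-simplices (5): [1,2], [1,5], [2,4], [3,4], [3,5]

so the chain groups are C_0 ≅ Z^5, C_1 ≅ Z^5.

∂_1: C_1 → C_0 maps an edge to its endpoints' difference, ∂[p,q] = q − p. For instance
  ∂[2,4] = [4] − [2].
As a 5×5 matrix over Z this has rank 4, with invariant factors (1,1,1,1).

Computing H_k = (kernel of ∂_k) / (image of ∂_{k+1}):

  H_1: rank ker ∂_1 − rank ∂_2 = (5 − 4) − 0 = 1, and there is no ∂_2, so H_1 ≅ Z.

(K is a triangulation of the circle S^1.)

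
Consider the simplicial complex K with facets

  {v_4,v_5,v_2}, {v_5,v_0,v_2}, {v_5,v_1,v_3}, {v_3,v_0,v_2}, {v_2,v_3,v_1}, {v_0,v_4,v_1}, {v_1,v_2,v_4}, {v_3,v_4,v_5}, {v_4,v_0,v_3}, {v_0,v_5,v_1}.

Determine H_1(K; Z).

We work with the vertex ordering v_0 < v_1 < v_2 < v_3 < v_4 < v_5. The simplices of K, each written with vertices in increasing order, are:

  0-simplices (6): [v_0], [v_1], [v_2], [v_3], [v_4], [v_5]
  1-simplices (15): (15 of them)
  2-simplices (10): [v_0,v_1,v_4], [v_0,v_1,v_5], [v_0,v_2,v_3], [v_0,v_2,v_5], [v_0,v_3,v_4], [v_1,v_2,v_3], [v_1,v_2,v_4], [v_1,v_3,v_5], [v_2,v_4,v_5], [v_3,v_4,v_5]

so the chain groups are C_0 ≅ Z^6, C_1 ≅ Z^15, C_2 ≅ Z^10.

Boundary ∂_1: C_1 → C_0 is given by ∂[p,q] = [q] − [p]. For instance
  ∂[v_3,v_4] = [v_4] − [v_3].
This gives a 6×15 integer matrix of rank 5; reducing to Smith normal form yields diagonal entries (1,1,1,1,1).

Boundary ∂_2: C_2 → C_1 acts by ∂[p,q,r] = [q,r] − [p,r] + [p,q]. For instance
  ∂[v_0,v_2,v_3] = [v_2,v_3] − [v_0,v_3] + [v_0,v_2],
  ∂[v_0,v_1,v_4] = [v_1,v_4] − [v_0,v_4] + [v_0,v_1].
This gives a 15×10 integer matrix of rank 10; reducing to Smith normal form yields diagonal entries (1,1,1,1,1,1,1,1,1,2).

Computing H_k = (kernel of ∂_k) / (image of ∂_{k+1}):

  H_1: rank ker ∂_1 − rank ∂_2 = (15 − 5) − 10 = 0, and ∂_2 has invariant factor 2 > 1, so H_1 = Z/2.

H_1 = Z/2.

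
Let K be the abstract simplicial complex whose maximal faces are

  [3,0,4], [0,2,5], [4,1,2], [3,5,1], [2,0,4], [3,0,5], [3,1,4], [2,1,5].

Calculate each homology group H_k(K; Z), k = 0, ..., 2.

H_0 = Z,  H_1 = 0,  H_2 = Z.

Take the total order 0 < 1 < 2 < 3 < 4 < 5 on the vertex set. Then K (dimension 2) consists of the simplices:

  0-simplices (6): [0], [1], [2], [3], [4], [5]
  1-simplices (12): [0,2], [0,3], [0,4], [0,5], [1,2], [1,3], [1,4], [1,5], [2,4], [2,5], [3,4], [3,5]
  2-simplices (8): [0,2,4], [0,2,5], [0,3,4], [0,3,5], [1,2,4], [1,2,5], [1,3,4], [1,3,5]

Hence C_0 ≅ Z^6, C_1 ≅ Z^12, C_2 ≅ Z^8.

∂_1: C_1 → C_0 is given by ∂[p,q] = [q] − [p].
As a 6×12 matrix over Z this has rank 5, with invariant factors (1,1,1,1,1).

Boundary ∂_2: C_2 → C_1 acts by ∂[p,q,r] = [q,r] − [p,r] + [p,q]. For instance
  ∂[0,3,4] = [3,4] − [0,4] + [0,3],
  ∂[1,3,4] = [3,4] − [1,4] + [1,3].
The 12×8 boundary matrix has rank 7 and Smith normal form diag(1,1,1,1,1,1,1).

From H_k ≅ ker(∂_k) / im(∂_{k+1}) we obtain:

  H_0: rank C_0 − rank ∂_1 = 6 − 5 = 1, and the invariant factors of ∂_1 are all 1, so H_0 ≅ Z.
  H_1: rank ker ∂_1 − rank ∂_2 = (12 − 5) − 7 = 0, and the invariant factors of ∂_2 are all 1, so H_1 ≅ 0.
  H_2: rank ker ∂_2 − rank ∂_3 = (8 − 7) − 0 = 1, and there is no ∂_3, so H_2 ≅ Z.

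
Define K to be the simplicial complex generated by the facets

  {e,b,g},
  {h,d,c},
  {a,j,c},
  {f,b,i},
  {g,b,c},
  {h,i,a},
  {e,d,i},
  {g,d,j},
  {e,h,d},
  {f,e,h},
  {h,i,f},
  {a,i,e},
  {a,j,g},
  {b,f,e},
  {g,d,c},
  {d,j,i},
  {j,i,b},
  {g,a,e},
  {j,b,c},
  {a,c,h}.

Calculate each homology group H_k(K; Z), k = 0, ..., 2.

We work with the vertex ordering a < b < c < d < e < f < g < h < i < j. The simplices of K, each written with vertices in increasing order, are:

  0-simplices (10): a, b, c, d, e, f, g, h, i, j
  1-simplices (30): ac, ae, ag, ah, ai, aj, bc, be, bf, bg, bi, bj, cd, cg, ch, cj, de, dg, dh, di, dj, ef, eg, eh, ei, fh, fi, gj, hi, ij
  2-simplices (20): ach, acj, aeg, aei, agj, ahi, bcg, bcj, bef, beg, bfi, bij, cdg, cdh, deh, dei, dgj, dij, efh, fhi

Hence C_0 ≅ Z^10, C_1 ≅ Z^30, C_2 ≅ Z^20.

The boundary map ∂_1: C_1 → C_0 sends each edge [p,q] (with p < q) to q − p.
The 10×30 boundary matrix has rank 9 and Smith normal form diag(1,1,1,1,1,1,1,1,1).

∂_2: C_2 → C_1 sends each 2-simplex [p,q,r] to [q,r] − [p,r] + [p,q]. For instance
  ∂dij = ij − dj + di,
  ∂agj = gj − aj + ag.
The resulting 30×20 matrix has rank 20, and its Smith normal form has invariant factors (1,1,1,1,1,1,1,1,1,1,1,1,1,1,1,1,1,1,1,2).

Now H_k = ker ∂_k / im ∂_{k+1}, so:

  H_0: rank C_0 − rank ∂_1 = 10 − 9 = 1, and the invariant factors of ∂_1 are all 1, so H_0 = Z.
  H_1: rank ker ∂_1 − rank ∂_2 = (30 − 9) − 20 = 1, and ∂_2 has invariant factor 2 > 1, so H_1 = Z × Z/2.
  H_2: rank ker ∂_2 − rank ∂_3 = (20 − 20) − 0 = 0, and there is no ∂_3, so H_2 = 0.

(K is a triangulation of the Klein bottle.)

H_0 ≅ Z,  H_1 ≅ Z × Z/2,  H_2 = 0.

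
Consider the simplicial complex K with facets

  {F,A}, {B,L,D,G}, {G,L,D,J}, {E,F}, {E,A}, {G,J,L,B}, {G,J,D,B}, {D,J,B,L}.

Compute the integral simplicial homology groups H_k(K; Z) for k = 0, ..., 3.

Take the total order A < B < D < E < F < G < J < L on the vertex set. Then K (dimension 3) consists of the simplices:

  0-simplices (8): A, B, D, E, F, G, J, L
  1-simplices (13): AE, AF, BD, BG, BJ, BL, DG, DJ, DL, EF, GJ, GL, JL
  2-simplices (10): BDG, BDJ, BDL, BGJ, BGL, BJL, DGJ, DGL, DJL, GJL
  3-simplices (5): BDGJ, BDGL, BDJL, BGJL, DGJL

so the chain groups are C_0 ≅ Z^8, C_1 ≅ Z^13, C_2 ≅ Z^10, C_3 ≅ Z^5.

Boundary ∂_1: C_1 → C_0 sends each edge [p,q] (with p < q) to q − p. For instance
  ∂AF = F − A.
The resulting 8×13 matrix has rank 6, and its Smith normal form has invariant factors (1,1,1,1,1,1).

Boundary ∂_2: C_2 → C_1 maps a triangle to the signed sum of its edges. For instance
  ∂DJL = JL − DL + DJ,
  ∂BDJ = DJ − BJ + BD.
The resulting 13×10 matrix has rank 6, and its Smith normal form has invariant factors (1,1,1,1,1,1).

The boundary map ∂_3: C_3 → C_2 sends each 3-simplex σ to the alternating sum Σ_i (−1)^i (σ with its i-th vertex removed). For instance
  ∂DGJL = GJL − DJL + DGL − DGJ,
  ∂BDGL = DGL − BGL + BDL − BDG.
This gives a 10×5 integer matrix of rank 4; reducing to Smith normal form yields diagonal entries (1,1,1,1).

From H_k ≅ ker(∂_k) / im(∂_{k+1}) we obtain:

  H_0: rank C_0 − rank ∂_1 = 8 − 6 = 2, and the invariant factors of ∂_1 are all 1, so H_0 = Z^2.
  H_1: rank ker ∂_1 − rank ∂_2 = (13 − 6) − 6 = 1, and the invariant factors of ∂_2 are all 1, so H_1 = Z.
  H_2: rank ker ∂_2 − rank ∂_3 = (10 − 6) − 4 = 0, and the invariant factors of ∂_3 are all 1, so H_2 = 0.
  H_3: rank ker ∂_3 − rank ∂_4 = (5 − 4) − 0 = 1, and there is no ∂_4, so H_3 = Z.

As a check, the Euler characteristic is 8 − 13 + 10 − 5 = 0, which agrees with 2 − 1 + 0 − 1 = 0.

H_0 = Z^2,  H_1 = Z,  H_2 = 0,  H_3 = Z.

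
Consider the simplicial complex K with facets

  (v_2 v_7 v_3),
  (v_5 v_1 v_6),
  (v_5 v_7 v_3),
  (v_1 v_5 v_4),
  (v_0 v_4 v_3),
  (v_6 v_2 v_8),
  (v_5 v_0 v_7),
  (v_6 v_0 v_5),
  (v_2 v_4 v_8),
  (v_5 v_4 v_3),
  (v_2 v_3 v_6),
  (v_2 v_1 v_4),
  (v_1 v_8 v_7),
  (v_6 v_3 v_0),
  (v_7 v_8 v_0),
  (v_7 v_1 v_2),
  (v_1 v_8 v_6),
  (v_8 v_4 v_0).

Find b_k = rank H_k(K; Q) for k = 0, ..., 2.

b_0 = 1, b_1 = 1, b_2 = 0.

Fix the vertex order v_0 < v_1 < v_2 < v_3 < v_4 < v_5 < v_6 < v_7 < v_8 and write every simplex with vertices in increasing order. Then dim K = 2 and the simplices of K are:

  0-simplices (9): [v_0], [v_1], [v_2], [v_3], [v_4], [v_5], [v_6], [v_7], [v_8]
  1-simplices (27): (27 of them)
  2-simplices (18): (18 of them)

Hence C_0 ≅ Z^9, C_1 ≅ Z^27, C_2 ≅ Z^18.

∂_1: C_1 → C_0 sends each edge [p,q] (with p < q) to q − p. For instance
  ∂[v_6,v_8] = [v_8] − [v_6].
This gives a 9×27 integer matrix of rank 8; reducing to Smith normal form yields diagonal entries (1,1,1,1,1,1,1,1).

Boundary ∂_2: C_2 → C_1 acts by ∂[p,q,r] = [q,r] − [p,r] + [p,q]. For instance
  ∂[v_0,v_4,v_8] = [v_4,v_8] − [v_0,v_8] + [v_0,v_4],
  ∂[v_3,v_4,v_5] = [v_4,v_5] − [v_3,v_5] + [v_3,v_4].
The resulting 27×18 matrix has rank 18, and its Smith normal form has invariant factors (1,1,1,1,1,1,1,1,1,1,1,1,1,1,1,1,1,2).

Reading off H_k = ker ∂_k / im ∂_{k+1}:

  H_0: rank C_0 − rank ∂_1 = 9 − 8 = 1, and the invariant factors of ∂_1 are all 1, so H_0 ≅ Z.
  H_1: rank ker ∂_1 − rank ∂_2 = (27 − 8) − 18 = 1, and ∂_2 has invariant factor 2 > 1, so H_1 ≅ Z ⊕ Z/2.
  H_2: rank ker ∂_2 − rank ∂_3 = (18 − 18) − 0 = 0, and there is no ∂_3, so H_2 ≅ 0.

As a check, the Euler characteristic is 9 − 27 + 18 = 0, which agrees with 1 − 1 + 0 = 0.
(K is a triangulation of the Klein bottle.)

Hence the Betti numbers are b_0 = 1, b_1 = 1, b_2 = 0.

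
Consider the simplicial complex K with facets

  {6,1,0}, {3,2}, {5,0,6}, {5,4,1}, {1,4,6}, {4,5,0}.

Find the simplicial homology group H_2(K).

H_2 ≅ 0.

We work with the vertex ordering 0 < 1 < 2 < 3 < 4 < 5 < 6. The simplices of K, each written with vertices in increasing order, are:

  0-simplices (7): [0], [1], [2], [3], [4], [5], [6]
  1-simplices (11): [0,1], [0,4], [0,5], [0,6], [1,4], [1,5], [1,6], [2,3], [4,5], [4,6], [5,6]
  2-simplices (5): [0,1,6], [0,4,5], [0,5,6], [1,4,5], [1,4,6]

Hence C_0 ≅ Z^7, C_1 ≅ Z^11, C_2 ≅ Z^5.

The boundary map ∂_1: C_1 → C_0 sends each edge [p,q] (with p < q) to q − p.
This gives a 7×11 integer matrix of rank 5; reducing to Smith normal form yields diagonal entries (1,1,1,1,1).

∂_2: C_2 → C_1 sends each 2-simplex [p,q,r] to [q,r] − [p,r] + [p,q]. For instance
  ∂[1,4,6] = [4,6] − [1,6] + [1,4],
  ∂[1,4,5] = [4,5] − [1,5] + [1,4].
This gives a 11×5 integer matrix of rank 5; reducing to Smith normal form yields diagonal entries (1,1,1,1,1).

Reading off H_k = ker ∂_k / im ∂_{k+1}:

  H_2: rank ker ∂_2 − rank ∂_3 = (5 − 5) − 0 = 0, and there is no ∂_3, so H_2 ≅ 0.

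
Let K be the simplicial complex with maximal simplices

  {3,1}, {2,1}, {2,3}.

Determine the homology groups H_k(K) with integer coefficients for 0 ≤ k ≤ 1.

Fix the vertex order 1 < 2 < 3 and write every simplex with vertices in increasing order. Then dim K = 1 and the simplices of K are:

  0-simplices (3): [1], [2], [3]
  1-simplices (3): [1,2], [1,3], [2,3]

giving chain groups C_0 ≅ Z^3, C_1 ≅ Z^3.

∂_1: C_1 → C_0 sends each edge [p,q] (with p < q) to q − p. For instance
  ∂[2,3] = [3] − [2].
The resulting 3×3 matrix has rank 2, and its Smith normal form has invariant factors (1,1).

Reading off H_k = ker ∂_k / im ∂_{k+1}:

  H_0: rank C_0 − rank ∂_1 = 3 − 2 = 1, and the invariant factors of ∂_1 are all 1, so H_0 ≅ Z.
  H_1: rank ker ∂_1 − rank ∂_2 = (3 − 2) − 0 = 1, and there is no ∂_2, so H_1 ≅ Z.

H_0 = Z,  H_1 = Z.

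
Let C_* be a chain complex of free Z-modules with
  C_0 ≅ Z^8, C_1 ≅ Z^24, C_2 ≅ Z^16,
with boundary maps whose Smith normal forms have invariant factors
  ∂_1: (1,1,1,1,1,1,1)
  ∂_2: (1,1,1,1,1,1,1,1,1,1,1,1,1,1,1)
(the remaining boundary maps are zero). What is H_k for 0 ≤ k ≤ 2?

H_0 = Z,  H_1 = Z^2,  H_2 = Z.

H_0: b_0 = 8 − 0 − 7 = 1; torsion from ∂_1 factors > 1: none. So H_0 = Z.
H_1: b_1 = 24 − 7 − 15 = 2; torsion from ∂_2 factors > 1: none. So H_1 = Z^2.
H_2: b_2 = 16 − 15 − 0 = 1; torsion from ∂_3 factors > 1: none. So H_2 = Z.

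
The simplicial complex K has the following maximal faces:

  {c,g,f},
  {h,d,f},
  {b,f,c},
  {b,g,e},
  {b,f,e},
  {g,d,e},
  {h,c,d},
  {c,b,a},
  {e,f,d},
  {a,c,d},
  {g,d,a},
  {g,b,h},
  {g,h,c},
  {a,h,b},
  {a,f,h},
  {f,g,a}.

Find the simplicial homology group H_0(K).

Order the vertices as a < b < c < d < e < f < g < h. Listing each simplex with vertices in this order, K has dimension 2 with simplices:

  0-simplices (8): a, b, c, d, e, f, g, h
  1-simplices (24): ab, ac, ad, af, ag, ah, bc, be, bf, bg, bh, cd, cf, cg, ch, de, df, dg, dh, ef, eg, fg, fh, gh
  2-simplices (16): abc, abh, acd, adg, afg, afh, bcf, bef, beg, bgh, cdh, cfg, cgh, def, deg, dfh

Hence C_0 ≅ Z^8, C_1 ≅ Z^24, C_2 ≅ Z^16.

The boundary map ∂_1: C_1 → C_0 maps an edge to its endpoints' difference, ∂[p,q] = q − p. For instance
  ∂fg = g − f.
The 8×24 boundary matrix has rank 7 and Smith normal form diag(1,1,1,1,1,1,1).

Boundary ∂_2: C_2 → C_1 sends each 2-simplex [p,q,r] to [q,r] − [p,r] + [p,q]. For instance
  ∂acd = cd − ad + ac,
  ∂def = ef − df + de.
This gives a 24×16 integer matrix of rank 15; reducing to Smith normal form yields diagonal entries (1,1,1,1,1,1,1,1,1,1,1,1,1,1,1).

From H_k ≅ ker(∂_k) / im(∂_{k+1}) we obtain:

  H_0: rank C_0 − rank ∂_1 = 8 − 7 = 1, and the invariant factors of ∂_1 are all 1, so H_0 ≅ Z.

(K is a triangulation of the torus T^2.)

H_0 = Z.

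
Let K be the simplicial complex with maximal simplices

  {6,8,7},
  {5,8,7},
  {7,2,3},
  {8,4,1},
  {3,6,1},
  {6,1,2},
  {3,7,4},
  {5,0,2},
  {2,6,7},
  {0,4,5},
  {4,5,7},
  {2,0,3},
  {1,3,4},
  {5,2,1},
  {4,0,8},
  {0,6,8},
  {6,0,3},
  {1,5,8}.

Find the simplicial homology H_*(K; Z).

K has 9 vertices, 27 edges, 18 triangles.
rank ∂_0 = 0, rank ∂_1 = 8 ⇒ b_0 = 9 − 0 − 8 = 1; all invariant factors of ∂_1 are 1 so no torsion. So H_0 ≅ Z.
rank ∂_1 = 8, rank ∂_2 = 18 ⇒ b_1 = 27 − 8 − 18 = 1; ∂_2 has invariant factor(s) [2] giving torsion. So H_1 ≅ Z ⊕ Z/2.
rank ∂_2 = 18, rank ∂_3 = 0 ⇒ b_2 = 18 − 18 − 0 = 0. So H_2 ≅ 0.

H_0 = Z,  H_1 = Z ⊕ Z/2,  H_2 = 0.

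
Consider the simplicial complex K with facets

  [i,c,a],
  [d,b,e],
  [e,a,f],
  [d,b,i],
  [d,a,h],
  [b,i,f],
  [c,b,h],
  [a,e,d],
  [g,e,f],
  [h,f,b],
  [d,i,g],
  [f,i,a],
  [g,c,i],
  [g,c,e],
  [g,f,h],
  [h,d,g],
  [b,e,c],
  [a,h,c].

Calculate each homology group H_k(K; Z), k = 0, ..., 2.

Order the vertices as a < b < c < d < e < f < g < h < i. Listing each simplex with vertices in this order, K has dimension 2 with simplices:

  0-simplices (9): a, b, c, d, e, f, g, h, i
  1-simplices (27): ac, ad, ae, af, ah, ai, bc, bd, be, bf, bh, bi, ce, cg, ch, ci, de, dg, dh, di, ef, eg, fg, fh, fi, gh, gi
  2-simplices (18): ach, aci, ade, adh, aef, afi, bce, bch, bde, bdi, bfh, bfi, ceg, cgi, dgh, dgi, efg, fgh

so the chain groups are C_0 ≅ Z^9, C_1 ≅ Z^27, C_2 ≅ Z^18.

∂_1: C_1 → C_0 maps an edge to its endpoints' difference, ∂[p,q] = q − p.
As a 9×27 matrix over Z this has rank 8, with invariant factors (1,1,1,1,1,1,1,1).

The boundary map ∂_2: C_2 → C_1 maps a triangle to the signed sum of its edges. For instance
  ∂afi = fi − ai + af,
  ∂efg = fg − eg + ef.
The 27×18 boundary matrix has rank 17 and Smith normal form diag(1,1,1,1,1,1,1,1,1,1,1,1,1,1,1,1,1).

From H_k ≅ ker(∂_k) / im(∂_{k+1}) we obtain:

  H_0: rank C_0 − rank ∂_1 = 9 − 8 = 1, and the invariant factors of ∂_1 are all 1, so H_0 ≅ Z.
  H_1: rank ker ∂_1 − rank ∂_2 = (27 − 8) − 17 = 2, and the invariant factors of ∂_2 are all 1, so H_1 ≅ Z^2.
  H_2: rank ker ∂_2 − rank ∂_3 = (18 − 17) − 0 = 1, and there is no ∂_3, so H_2 ≅ Z.

H_0 ≅ Z,  H_1 ≅ Z^2,  H_2 ≅ Z.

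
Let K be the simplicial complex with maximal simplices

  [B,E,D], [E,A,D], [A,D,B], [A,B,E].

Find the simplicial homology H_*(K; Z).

H_0 ≅ Z,  H_1 = 0,  H_2 ≅ Z.

Order the vertices as A < B < D < E. Listing each simplex with vertices in this order, K has dimension 2 with simplices:

  0-simplices (4): A, B, D, E
  1-simplices (6): AB, AD, AE, BD, BE, DE
  2-simplices (4): ABD, ABE, ADE, BDE

giving chain groups C_0 ≅ Z^4, C_1 ≅ Z^6, C_2 ≅ Z^4.

The boundary map ∂_1: C_1 → C_0 is given by ∂[p,q] = [q] − [p].
The 4×6 boundary matrix has rank 3 and Smith normal form diag(1,1,1).

The boundary map ∂_2: C_2 → C_1 acts by ∂[p,q,r] = [q,r] − [p,r] + [p,q]. For instance
  ∂ABD = BD − AD + AB,
  ∂BDE = DE − BE + BD.
The 6×4 boundary matrix has rank 3 and Smith normal form diag(1,1,1).

From H_k ≅ ker(∂_k) / im(∂_{k+1}) we obtain:

  H_0: rank C_0 − rank ∂_1 = 4 − 3 = 1, and the invariant factors of ∂_1 are all 1, so H_0 = Z.
  H_1: rank ker ∂_1 − rank ∂_2 = (6 − 3) − 3 = 0, and the invariant factors of ∂_2 are all 1, so H_1 = 0.
  H_2: rank ker ∂_2 − rank ∂_3 = (4 − 3) − 0 = 1, and there is no ∂_3, so H_2 = Z.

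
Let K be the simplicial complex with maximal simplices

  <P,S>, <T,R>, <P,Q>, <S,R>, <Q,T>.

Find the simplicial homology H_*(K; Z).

Fix the vertex order P < Q < R < S < T and write every simplex with vertices in increasing order. Then dim K = 1 and the simplices of K are:

  0-simplices (5): P, Q, R, S, T
  1-simplices (5): PQ, PS, QT, RS, RT

giving chain groups C_0 ≅ Z^5, C_1 ≅ Z^5.

The boundary map ∂_1: C_1 → C_0 sends each edge [p,q] (with p < q) to q − p.
As a 5×5 matrix over Z this has rank 4, with invariant factors (1,1,1,1).

Computing H_k = (kernel of ∂_k) / (image of ∂_{k+1}):

  H_0: rank C_0 − rank ∂_1 = 5 − 4 = 1, and the invariant factors of ∂_1 are all 1, so H_0 = Z.
  H_1: rank ker ∂_1 − rank ∂_2 = (5 − 4) − 0 = 1, and there is no ∂_2, so H_1 = Z.

(K is a triangulation of the circle S^1.)

H_0 = Z,  H_1 = Z.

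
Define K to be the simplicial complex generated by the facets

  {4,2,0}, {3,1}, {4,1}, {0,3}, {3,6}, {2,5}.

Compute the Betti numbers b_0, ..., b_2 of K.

Order the vertices as 0 < 1 < 2 < 3 < 4 < 5 < 6. Listing each simplex with vertices in this order, K has dimension 2 with simplices:

  0-simplices (7): [0], [1], [2], [3], [4], [5], [6]
  1-simplices (8): [0,2], [0,3], [0,4], [1,3], [1,4], [2,4], [2,5], [3,6]
  2-simplices (1): [0,2,4]

giving chain groups C_0 ≅ Z^7, C_1 ≅ Z^8, C_2 ≅ Z^1.

Boundary ∂_1: C_1 → C_0 sends each edge [p,q] (with p < q) to q − p. For instance
  ∂[2,5] = [5] − [2].
The resulting 7×8 matrix has rank 6, and its Smith normal form has invariant factors (1,1,1,1,1,1).

The boundary map ∂_2: C_2 → C_1 maps a triangle to the signed sum of its edges. For instance
  ∂[0,2,4] = [2,4] − [0,4] + [0,2].
The resulting 8×1 matrix has rank 1, and its Smith normal form has invariant factors (1).

Computing H_k = (kernel of ∂_k) / (image of ∂_{k+1}):

  H_0: rank C_0 − rank ∂_1 = 7 − 6 = 1, and the invariant factors of ∂_1 are all 1, so H_0 = Z.
  H_1: rank ker ∂_1 − rank ∂_2 = (8 − 6) − 1 = 1, and the invariant factors of ∂_2 are all 1, so H_1 = Z.
  H_2: rank ker ∂_2 − rank ∂_3 = (1 − 1) − 0 = 0, and there is no ∂_3, so H_2 = 0.

Hence the Betti numbers are b_0 = 1, b_1 = 1, b_2 = 0.

b_0 = 1, b_1 = 1, b_2 = 0.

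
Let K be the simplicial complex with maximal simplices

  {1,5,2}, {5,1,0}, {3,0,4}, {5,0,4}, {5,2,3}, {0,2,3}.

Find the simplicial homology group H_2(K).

Fix the vertex order 0 < 1 < 2 < 3 < 4 < 5 and write every simplex with vertices in increasing order. Then dim K = 2 and the simplices of K are:

  0-simplices (6): [0], [1], [2], [3], [4], [5]
  1-simplices (12): [0,1], [0,2], [0,3], [0,4], [0,5], [1,2], [1,5], [2,3], [2,5], [3,4], [3,5], [4,5]
  2-simplices (6): [0,1,5], [0,2,3], [0,3,4], [0,4,5], [1,2,5], [2,3,5]

Hence C_0 ≅ Z^6, C_1 ≅ Z^12, C_2 ≅ Z^6.

The boundary map ∂_1: C_1 → C_0 is given by ∂[p,q] = [q] − [p]. For instance
  ∂[0,3] = [3] − [0].
As a 6×12 matrix over Z this has rank 5, with invariant factors (1,1,1,1,1).

The boundary map ∂_2: C_2 → C_1 acts by ∂[p,q,r] = [q,r] − [p,r] + [p,q]. For instance
  ∂[0,2,3] = [2,3] − [0,3] + [0,2],
  ∂[0,3,4] = [3,4] − [0,4] + [0,3].
The resulting 12×6 matrix has rank 6, and its Smith normal form has invariant factors (1,1,1,1,1,1).

Computing H_k = (kernel of ∂_k) / (image of ∂_{k+1}):

  H_2: rank ker ∂_2 − rank ∂_3 = (6 − 6) − 0 = 0, and there is no ∂_3, so H_2 ≅ 0.

H_2 = 0.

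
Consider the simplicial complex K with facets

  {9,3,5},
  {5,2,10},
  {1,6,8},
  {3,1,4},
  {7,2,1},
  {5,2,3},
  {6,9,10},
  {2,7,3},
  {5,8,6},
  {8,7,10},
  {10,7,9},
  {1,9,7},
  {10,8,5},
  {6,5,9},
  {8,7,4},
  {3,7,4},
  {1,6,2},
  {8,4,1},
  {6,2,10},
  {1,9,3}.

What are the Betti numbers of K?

Take the total order 1 < 2 < 3 < 4 < 5 < 6 < 7 < 8 < 9 < 10 on the vertex set. Then K (dimension 2) consists of the simplices:

  0-simplices (10): [1], [2], [3], [4], [5], [6], [7], [8], [9], [10]
  1-simplices (30): (30 of them)
  2-simplices (20): (20 of them)

Hence C_0 ≅ Z^10, C_1 ≅ Z^30, C_2 ≅ Z^20.

Boundary ∂_1: C_1 → C_0 maps an edge to its endpoints' difference, ∂[p,q] = q − p.
The 10×30 boundary matrix has rank 9 and Smith normal form diag(1,1,1,1,1,1,1,1,1).

The boundary map ∂_2: C_2 → C_1 maps a triangle to the signed sum of its edges. For instance
  ∂[1,2,6] = [2,6] − [1,6] + [1,2],
  ∂[2,6,10] = [6,10] − [2,10] + [2,6].
As a 30×20 matrix over Z this has rank 20, with invariant factors (1,1,1,1,1,1,1,1,1,1,1,1,1,1,1,1,1,1,1,2).

Now H_k = ker ∂_k / im ∂_{k+1}, so:

  H_0: rank C_0 − rank ∂_1 = 10 − 9 = 1, and the invariant factors of ∂_1 are all 1, so H_0 ≅ Z.
  H_1: rank ker ∂_1 − rank ∂_2 = (30 − 9) − 20 = 1, and ∂_2 has invariant factor 2 > 1, so H_1 ≅ Z ⊕ Z/2.
  H_2: rank ker ∂_2 − rank ∂_3 = (20 − 20) − 0 = 0, and there is no ∂_3, so H_2 ≅ 0.

Hence the Betti numbers are b_0 = 1, b_1 = 1, b_2 = 0.

b_0 = 1, b_1 = 1, b_2 = 0.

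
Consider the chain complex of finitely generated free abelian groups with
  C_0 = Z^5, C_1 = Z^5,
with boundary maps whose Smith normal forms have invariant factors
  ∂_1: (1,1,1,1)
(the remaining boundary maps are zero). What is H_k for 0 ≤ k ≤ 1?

H_0 = Z,  H_1 = Z.

H_0: b_0 = 5 − 0 − 4 = 1; torsion from ∂_1 factors > 1: none. So H_0 = Z.
H_1: b_1 = 5 − 4 − 0 = 1; torsion from ∂_2 factors > 1: none. So H_1 = Z.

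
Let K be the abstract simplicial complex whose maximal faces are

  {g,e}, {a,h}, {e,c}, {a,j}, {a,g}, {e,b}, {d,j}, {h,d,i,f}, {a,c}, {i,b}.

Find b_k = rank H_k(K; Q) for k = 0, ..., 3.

K has 10 vertices, 15 edges, 4 triangles, 1 3-simplex.
rank ∂_0 = 0, rank ∂_1 = 9 ⇒ b_0 = 10 − 0 − 9 = 1; all invariant factors of ∂_1 are 1 so no torsion. So H_0 = Z.
rank ∂_1 = 9, rank ∂_2 = 3 ⇒ b_1 = 15 − 9 − 3 = 3; all invariant factors of ∂_2 are 1 so no torsion. So H_1 = Z^3.
rank ∂_2 = 3, rank ∂_3 = 1 ⇒ b_2 = 4 − 3 − 1 = 0; all invariant factors of ∂_3 are 1 so no torsion. So H_2 = 0.
rank ∂_3 = 1, rank ∂_4 = 0 ⇒ b_3 = 1 − 1 − 0 = 0. So H_3 = 0.

b_0 = 1, b_1 = 3, b_2 = 0, b_3 = 0.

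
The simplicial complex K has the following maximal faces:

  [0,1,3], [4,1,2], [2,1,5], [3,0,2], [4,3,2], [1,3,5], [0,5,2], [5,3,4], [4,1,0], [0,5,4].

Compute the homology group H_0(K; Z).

H_0 ≅ Z.

Order the vertices as 0 < 1 < 2 < 3 < 4 < 5. Listing each simplex with vertices in this order, K has dimension 2 with simplices:

  0-simplices (6): [0], [1], [2], [3], [4], [5]
  1-simplices (15): [0,1], [0,2], [0,3], [0,4], [0,5], [1,2], [1,3], [1,4], [1,5], [2,3], [2,4], [2,5], [3,4], [3,5], [4,5]
  2-simplices (10): [0,1,3], [0,1,4], [0,2,3], [0,2,5], [0,4,5], [1,2,4], [1,2,5], [1,3,5], [2,3,4], [3,4,5]

Hence C_0 ≅ Z^6, C_1 ≅ Z^15, C_2 ≅ Z^10.

∂_1: C_1 → C_0 is given by ∂[p,q] = [q] − [p]. For instance
  ∂[0,1] = [1] − [0].
As a 6×15 matrix over Z this has rank 5, with invariant factors (1,1,1,1,1).

∂_2: C_2 → C_1 acts by ∂[p,q,r] = [q,r] − [p,r] + [p,q]. For instance
  ∂[0,1,4] = [1,4] − [0,4] + [0,1],
  ∂[0,2,5] = [2,5] − [0,5] + [0,2].
The 15×10 boundary matrix has rank 10 and Smith normal form diag(1,1,1,1,1,1,1,1,1,2).

Reading off H_k = ker ∂_k / im ∂_{k+1}:

  H_0: rank C_0 − rank ∂_1 = 6 − 5 = 1, and the invariant factors of ∂_1 are all 1, so H_0 = Z.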